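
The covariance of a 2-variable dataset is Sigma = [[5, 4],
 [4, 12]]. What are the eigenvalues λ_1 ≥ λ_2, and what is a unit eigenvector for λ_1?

Step 1 — characteristic polynomial of 2×2 Sigma:
  det(Sigma - λI) = λ² - trace · λ + det = 0.
  trace = 5 + 12 = 17, det = 5·12 - (4)² = 44.
Step 2 — discriminant:
  Δ = trace² - 4·det = 289 - 176 = 113.
Step 3 — eigenvalues:
  λ = (trace ± √Δ)/2 = (17 ± 10.6301)/2,
  λ_1 = 13.8151,  λ_2 = 3.1849.

Step 4 — unit eigenvector for λ_1: solve (Sigma - λ_1 I)v = 0. First row:
  (5 - 13.8151)·v_x + (4)·v_y = 0, i.e. (-8.8151)·v_x + (4)·v_y = 0,
  so v ∝ (b, λ_1 - a) = (4, 8.8151) = u.
  ||u|| = √((4)² + (8.8151)²) = √(93.7055) ≈ 9.6802,
  v_1 = u/||u|| ≈ (0.4132, 0.9106) (||v_1|| = 1).

λ_1 = 13.8151,  λ_2 = 3.1849;  v_1 ≈ (0.4132, 0.9106)


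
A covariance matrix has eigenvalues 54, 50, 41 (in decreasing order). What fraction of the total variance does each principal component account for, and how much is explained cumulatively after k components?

Step 1 — total variance = trace(Sigma) = Σ λ_i = 54 + 50 + 41 = 145.

Step 2 — fraction explained by component i = λ_i / Σ λ:
  PC1: 54/145 = 0.3724
  PC2: 50/145 = 0.3448
  PC3: 41/145 = 0.2828

Step 3 — cumulative fraction after k components = (λ_1 + ... + λ_k) / Σ λ:
  k = 1: 54/145 = 0.3724
  k = 2: (54 + 50)/145 = 104/145 = 0.7172
  k = 3: (54 + 50 + 41)/145 = 145/145 = 1

Summary (fraction, with percent):

explained: PC1 0.3724 (37.24%), PC2 0.3448 (34.48%), PC3 0.2828 (28.28%);  cumulative: 0.3724, 0.7172, 1


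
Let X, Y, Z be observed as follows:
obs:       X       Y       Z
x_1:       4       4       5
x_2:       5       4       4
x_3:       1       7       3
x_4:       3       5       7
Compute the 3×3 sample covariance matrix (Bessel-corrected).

Step 1 — column means:
  mean(X) = (4 + 5 + 1 + 3) / 4 = 13/4 = 3.25
  mean(Y) = (4 + 4 + 7 + 5) / 4 = 20/4 = 5
  mean(Z) = (5 + 4 + 3 + 7) / 4 = 19/4 = 4.75

Step 2 — sample covariance S[i,j] = (1/(n-1)) · Σ_k (x_{k,i} - mean_i) · (x_{k,j} - mean_j), with n-1 = 3.
  S[X,X] = ((0.75)·(0.75) + (1.75)·(1.75) + (-2.25)·(-2.25) + (-0.25)·(-0.25)) / 3 = 8.75/3 = 2.9167
  S[X,Y] = ((0.75)·(-1) + (1.75)·(-1) + (-2.25)·(2) + (-0.25)·(0)) / 3 = -7/3 = -2.3333
  S[X,Z] = ((0.75)·(0.25) + (1.75)·(-0.75) + (-2.25)·(-1.75) + (-0.25)·(2.25)) / 3 = 2.25/3 = 0.75
  S[Y,Y] = ((-1)·(-1) + (-1)·(-1) + (2)·(2) + (0)·(0)) / 3 = 6/3 = 2
  S[Y,Z] = ((-1)·(0.25) + (-1)·(-0.75) + (2)·(-1.75) + (0)·(2.25)) / 3 = -3/3 = -1
  S[Z,Z] = ((0.25)·(0.25) + (-0.75)·(-0.75) + (-1.75)·(-1.75) + (2.25)·(2.25)) / 3 = 8.75/3 = 2.9167

S is symmetric (S[j,i] = S[i,j]). Assembling:

S = [[2.9167, -2.3333, 0.75],
 [-2.3333, 2, -1],
 [0.75, -1, 2.9167]]


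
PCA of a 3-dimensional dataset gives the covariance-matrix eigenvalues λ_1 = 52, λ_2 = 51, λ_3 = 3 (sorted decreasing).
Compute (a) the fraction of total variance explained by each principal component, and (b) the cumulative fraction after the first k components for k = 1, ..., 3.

Step 1 — total variance = trace(Sigma) = Σ λ_i = 52 + 51 + 3 = 106.

Step 2 — fraction explained by component i = λ_i / Σ λ:
  PC1: 52/106 = 0.4906
  PC2: 51/106 = 0.4811
  PC3: 3/106 = 0.0283

Step 3 — cumulative fraction after k components = (λ_1 + ... + λ_k) / Σ λ:
  k = 1: 52/106 = 0.4906
  k = 2: (52 + 51)/106 = 103/106 = 0.9717
  k = 3: (52 + 51 + 3)/106 = 106/106 = 1

Summary (fraction, with percent):

explained: PC1 0.4906 (49.06%), PC2 0.4811 (48.11%), PC3 0.0283 (2.83%);  cumulative: 0.4906, 0.9717, 1


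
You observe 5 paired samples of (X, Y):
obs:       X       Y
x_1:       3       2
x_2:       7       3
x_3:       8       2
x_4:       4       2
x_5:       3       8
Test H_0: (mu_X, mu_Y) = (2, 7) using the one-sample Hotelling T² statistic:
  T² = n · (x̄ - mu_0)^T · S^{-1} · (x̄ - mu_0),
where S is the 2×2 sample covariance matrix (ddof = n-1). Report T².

Step 1 — sample mean vector:
  mean(X) = (3 + 7 + 8 + 4 + 3) / 5 = 25/5 = 5
  mean(Y) = (2 + 3 + 2 + 2 + 8) / 5 = 17/5 = 3.4
  x̄ = (5, 3.4),  deviation x̄ - mu_0 = (5, 3.4) - (2, 7) = (3, -3.6).

Step 2 — sample covariance matrix, S[i,j] = (1/(n-1)) · Σ_k (x_{k,i} - mean_i) · (x_{k,j} - mean_j), divisor n-1 = 4:
  S[X,X] = ((-2)·(-2) + (2)·(2) + (3)·(3) + (-1)·(-1) + (-2)·(-2)) / 4 = 22/4 = 5.5
  S[X,Y] = ((-2)·(-1.4) + (2)·(-0.4) + (3)·(-1.4) + (-1)·(-1.4) + (-2)·(4.6)) / 4 = -10/4 = -2.5
  S[Y,Y] = ((-1.4)·(-1.4) + (-0.4)·(-0.4) + (-1.4)·(-1.4) + (-1.4)·(-1.4) + (4.6)·(4.6)) / 4 = 27.2/4 = 6.8
  S = [[5.5, -2.5],
 [-2.5, 6.8]].

Step 3 — invert S. det(S) = 5.5·6.8 - (-2.5)² = 31.15.
  S^{-1} = (1/det) · [[d, -b], [-b, a]] = [[0.2183, 0.0803],
 [0.0803, 0.1766]].

Step 4 — quadratic form (x̄ - mu_0)^T · S^{-1} · (x̄ - mu_0):
  S^{-1} · (x̄ - mu_0) = (0.366, -0.3949),
  (x̄ - mu_0)^T · [...] = (3)·(0.366) + (-3.6)·(-0.3949) = 2.5194.

Step 5 — scale by n: T² = 5 · 2.5194 = 12.5971.

T² ≈ 12.5971


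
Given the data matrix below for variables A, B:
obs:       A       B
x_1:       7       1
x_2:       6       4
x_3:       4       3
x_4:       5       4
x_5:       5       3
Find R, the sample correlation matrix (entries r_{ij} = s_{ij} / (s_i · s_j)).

Step 1 — column means:
  mean(A) = (7 + 6 + 4 + 5 + 5) / 5 = 27/5 = 5.4
  mean(B) = (1 + 4 + 3 + 4 + 3) / 5 = 15/5 = 3

Step 2 — sample variances and covariances s[i,j] = (1/(n-1)) · Σ_k (x_{k,i} - mean_i) · (x_{k,j} - mean_j), with n-1 = 4:
  s[A,A] = ((1.6)·(1.6) + (0.6)·(0.6) + (-1.4)·(-1.4) + (-0.4)·(-0.4) + (-0.4)·(-0.4)) / 4 = 5.2/4 = 1.3
  s[A,B] = ((1.6)·(-2) + (0.6)·(1) + (-1.4)·(0) + (-0.4)·(1) + (-0.4)·(0)) / 4 = -3/4 = -0.75
  s[B,B] = ((-2)·(-2) + (1)·(1) + (0)·(0) + (1)·(1) + (0)·(0)) / 4 = 6/4 = 1.5
  Sample standard deviations s_i = √(s[i,i]):
  s(A) = √(1.3) = 1.1402
  s(B) = √(1.5) = 1.2247

Step 3 — r_{ij} = s_{ij} / (s_i · s_j):
  r[A,A] = 1 (diagonal).
  r[A,B] = -0.75 / (1.1402 · 1.2247) = -0.75 / 1.3964 = -0.5371
  r[B,B] = 1 (diagonal).

R is symmetric with unit diagonal. Assembling:

R = [[1, -0.5371],
 [-0.5371, 1]]


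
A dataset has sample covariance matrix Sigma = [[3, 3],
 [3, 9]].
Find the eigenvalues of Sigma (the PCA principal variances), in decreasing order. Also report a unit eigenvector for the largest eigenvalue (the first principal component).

Step 1 — characteristic polynomial of 2×2 Sigma:
  det(Sigma - λI) = λ² - trace · λ + det = 0.
  trace = 3 + 9 = 12, det = 3·9 - (3)² = 18.
Step 2 — discriminant:
  Δ = trace² - 4·det = 144 - 72 = 72.
Step 3 — eigenvalues:
  λ = (trace ± √Δ)/2 = (12 ± 8.4853)/2,
  λ_1 = 10.2426,  λ_2 = 1.7574.

Step 4 — unit eigenvector for λ_1: solve (Sigma - λ_1 I)v = 0. First row:
  (3 - 10.2426)·v_x + (3)·v_y = 0, i.e. (-7.2426)·v_x + (3)·v_y = 0,
  so v ∝ (b, λ_1 - a) = (3, 7.2426) = u.
  ||u|| = √((3)² + (7.2426)²) = √(61.4558) ≈ 7.8394,
  v_1 = u/||u|| ≈ (0.3827, 0.9239) (||v_1|| = 1).

λ_1 = 10.2426,  λ_2 = 1.7574;  v_1 ≈ (0.3827, 0.9239)


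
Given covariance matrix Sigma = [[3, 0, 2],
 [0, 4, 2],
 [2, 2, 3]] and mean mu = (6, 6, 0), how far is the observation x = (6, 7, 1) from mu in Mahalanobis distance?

Step 1 — centre the observation: (x - mu) = (0, 1, 1).

Step 2 — invert Sigma (cofactor / det for 3×3, or solve directly):
  Sigma^{-1} = [[1, 0.5, -1],
 [0.5, 0.625, -0.75],
 [-1, -0.75, 1.5]].

Step 3 — form the quadratic (x - mu)^T · Sigma^{-1} · (x - mu):
  Sigma^{-1} · (x - mu) = (-0.5, -0.125, 0.75).
  (x - mu)^T · [Sigma^{-1} · (x - mu)] = (0)·(-0.5) + (1)·(-0.125) + (1)·(0.75) = 0.625.

Step 4 — take square root: d = √(0.625) ≈ 0.7906.

d(x, mu) = √(0.625) ≈ 0.7906


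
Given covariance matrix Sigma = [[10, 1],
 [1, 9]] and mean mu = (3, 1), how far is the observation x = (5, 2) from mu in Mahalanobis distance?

Step 1 — centre the observation: (x - mu) = (2, 1).

Step 2 — invert Sigma. det(Sigma) = 10·9 - (1)² = 89.
  Sigma^{-1} = (1/det) · [[d, -b], [-b, a]] = [[0.1011, -0.0112],
 [-0.0112, 0.1124]].

Step 3 — form the quadratic (x - mu)^T · Sigma^{-1} · (x - mu):
  Sigma^{-1} · (x - mu) = (0.191, 0.0899).
  (x - mu)^T · [Sigma^{-1} · (x - mu)] = (2)·(0.191) + (1)·(0.0899) = 0.4719.

Step 4 — take square root: d = √(0.4719) ≈ 0.687.

d(x, mu) = √(0.4719) ≈ 0.687


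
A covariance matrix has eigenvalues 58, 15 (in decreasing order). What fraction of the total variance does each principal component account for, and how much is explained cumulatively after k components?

Step 1 — total variance = trace(Sigma) = Σ λ_i = 58 + 15 = 73.

Step 2 — fraction explained by component i = λ_i / Σ λ:
  PC1: 58/73 = 0.7945
  PC2: 15/73 = 0.2055

Step 3 — cumulative fraction after k components = (λ_1 + ... + λ_k) / Σ λ:
  k = 1: 58/73 = 0.7945
  k = 2: (58 + 15)/73 = 73/73 = 1

Summary (fraction, with percent):

explained: PC1 0.7945 (79.45%), PC2 0.2055 (20.55%);  cumulative: 0.7945, 1


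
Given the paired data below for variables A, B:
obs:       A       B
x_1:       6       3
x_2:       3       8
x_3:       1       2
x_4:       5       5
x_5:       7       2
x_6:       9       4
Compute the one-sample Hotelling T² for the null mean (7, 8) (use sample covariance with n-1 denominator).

Step 1 — sample mean vector:
  mean(A) = (6 + 3 + 1 + 5 + 7 + 9) / 6 = 31/6 = 5.1667
  mean(B) = (3 + 8 + 2 + 5 + 2 + 4) / 6 = 24/6 = 4
  x̄ = (5.1667, 4),  deviation x̄ - mu_0 = (5.1667, 4) - (7, 8) = (-1.8333, -4).

Step 2 — sample covariance matrix, S[i,j] = (1/(n-1)) · Σ_k (x_{k,i} - mean_i) · (x_{k,j} - mean_j), divisor n-1 = 5:
  S[A,A] = ((0.8333)·(0.8333) + (-2.1667)·(-2.1667) + (-4.1667)·(-4.1667) + (-0.1667)·(-0.1667) + (1.8333)·(1.8333) + (3.8333)·(3.8333)) / 5 = 40.8333/5 = 8.1667
  S[A,B] = ((0.8333)·(-1) + (-2.1667)·(4) + (-4.1667)·(-2) + (-0.1667)·(1) + (1.8333)·(-2) + (3.8333)·(0)) / 5 = -5/5 = -1
  S[B,B] = ((-1)·(-1) + (4)·(4) + (-2)·(-2) + (1)·(1) + (-2)·(-2) + (0)·(0)) / 5 = 26/5 = 5.2
  S = [[8.1667, -1],
 [-1, 5.2]].

Step 3 — invert S. det(S) = 8.1667·5.2 - (-1)² = 41.4667.
  S^{-1} = (1/det) · [[d, -b], [-b, a]] = [[0.1254, 0.0241],
 [0.0241, 0.1969]].

Step 4 — quadratic form (x̄ - mu_0)^T · S^{-1} · (x̄ - mu_0):
  S^{-1} · (x̄ - mu_0) = (-0.3264, -0.832),
  (x̄ - mu_0)^T · [...] = (-1.8333)·(-0.3264) + (-4)·(-0.832) = 3.9263.

Step 5 — scale by n: T² = 6 · 3.9263 = 23.5579.

T² ≈ 23.5579


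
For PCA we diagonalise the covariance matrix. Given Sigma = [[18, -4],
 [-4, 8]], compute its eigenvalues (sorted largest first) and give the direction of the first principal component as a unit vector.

Step 1 — characteristic polynomial of 2×2 Sigma:
  det(Sigma - λI) = λ² - trace · λ + det = 0.
  trace = 18 + 8 = 26, det = 18·8 - (-4)² = 128.
Step 2 — discriminant:
  Δ = trace² - 4·det = 676 - 512 = 164.
Step 3 — eigenvalues:
  λ = (trace ± √Δ)/2 = (26 ± 12.8062)/2,
  λ_1 = 19.4031,  λ_2 = 6.5969.

Step 4 — unit eigenvector for λ_1: solve (Sigma - λ_1 I)v = 0. First row:
  (18 - 19.4031)·v_x + (-4)·v_y = 0, i.e. (-1.4031)·v_x + (-4)·v_y = 0,
  so v ∝ (b, λ_1 - a) = (-4, 1.4031); multiply by -1 so the first entry is positive: u = (4, -1.4031).
  ||u|| = √((4)² + (-1.4031)²) = √(17.9688) ≈ 4.239,
  v_1 = u/||u|| ≈ (0.9436, -0.331) (||v_1|| = 1).

λ_1 = 19.4031,  λ_2 = 6.5969;  v_1 ≈ (0.9436, -0.331)


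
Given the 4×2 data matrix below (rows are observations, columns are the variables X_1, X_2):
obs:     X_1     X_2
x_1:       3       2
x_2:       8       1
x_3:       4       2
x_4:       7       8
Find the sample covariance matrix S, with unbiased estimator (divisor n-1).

Step 1 — column means:
  mean(X_1) = (3 + 8 + 4 + 7) / 4 = 22/4 = 5.5
  mean(X_2) = (2 + 1 + 2 + 8) / 4 = 13/4 = 3.25

Step 2 — sample covariance S[i,j] = (1/(n-1)) · Σ_k (x_{k,i} - mean_i) · (x_{k,j} - mean_j), with n-1 = 3.
  S[X_1,X_1] = ((-2.5)·(-2.5) + (2.5)·(2.5) + (-1.5)·(-1.5) + (1.5)·(1.5)) / 3 = 17/3 = 5.6667
  S[X_1,X_2] = ((-2.5)·(-1.25) + (2.5)·(-2.25) + (-1.5)·(-1.25) + (1.5)·(4.75)) / 3 = 6.5/3 = 2.1667
  S[X_2,X_2] = ((-1.25)·(-1.25) + (-2.25)·(-2.25) + (-1.25)·(-1.25) + (4.75)·(4.75)) / 3 = 30.75/3 = 10.25

S is symmetric (S[j,i] = S[i,j]). Assembling:

S = [[5.6667, 2.1667],
 [2.1667, 10.25]]


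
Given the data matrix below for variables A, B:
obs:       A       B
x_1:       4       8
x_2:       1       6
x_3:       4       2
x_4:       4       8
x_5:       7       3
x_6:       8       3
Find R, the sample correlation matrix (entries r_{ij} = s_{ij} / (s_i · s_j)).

Step 1 — column means:
  mean(A) = (4 + 1 + 4 + 4 + 7 + 8) / 6 = 28/6 = 4.6667
  mean(B) = (8 + 6 + 2 + 8 + 3 + 3) / 6 = 30/6 = 5

Step 2 — sample variances and covariances s[i,j] = (1/(n-1)) · Σ_k (x_{k,i} - mean_i) · (x_{k,j} - mean_j), with n-1 = 5:
  s[A,A] = ((-0.6667)·(-0.6667) + (-3.6667)·(-3.6667) + (-0.6667)·(-0.6667) + (-0.6667)·(-0.6667) + (2.3333)·(2.3333) + (3.3333)·(3.3333)) / 5 = 31.3333/5 = 6.2667
  s[A,B] = ((-0.6667)·(3) + (-3.6667)·(1) + (-0.6667)·(-3) + (-0.6667)·(3) + (2.3333)·(-2) + (3.3333)·(-2)) / 5 = -17/5 = -3.4
  s[B,B] = ((3)·(3) + (1)·(1) + (-3)·(-3) + (3)·(3) + (-2)·(-2) + (-2)·(-2)) / 5 = 36/5 = 7.2
  Sample standard deviations s_i = √(s[i,i]):
  s(A) = √(6.2667) = 2.5033
  s(B) = √(7.2) = 2.6833

Step 3 — r_{ij} = s_{ij} / (s_i · s_j):
  r[A,A] = 1 (diagonal).
  r[A,B] = -3.4 / (2.5033 · 2.6833) = -3.4 / 6.7171 = -0.5062
  r[B,B] = 1 (diagonal).

R is symmetric with unit diagonal. Assembling:

R = [[1, -0.5062],
 [-0.5062, 1]]


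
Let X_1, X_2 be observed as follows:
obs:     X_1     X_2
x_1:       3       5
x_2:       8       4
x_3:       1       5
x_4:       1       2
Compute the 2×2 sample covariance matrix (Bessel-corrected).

Step 1 — column means:
  mean(X_1) = (3 + 8 + 1 + 1) / 4 = 13/4 = 3.25
  mean(X_2) = (5 + 4 + 5 + 2) / 4 = 16/4 = 4

Step 2 — sample covariance S[i,j] = (1/(n-1)) · Σ_k (x_{k,i} - mean_i) · (x_{k,j} - mean_j), with n-1 = 3.
  S[X_1,X_1] = ((-0.25)·(-0.25) + (4.75)·(4.75) + (-2.25)·(-2.25) + (-2.25)·(-2.25)) / 3 = 32.75/3 = 10.9167
  S[X_1,X_2] = ((-0.25)·(1) + (4.75)·(0) + (-2.25)·(1) + (-2.25)·(-2)) / 3 = 2/3 = 0.6667
  S[X_2,X_2] = ((1)·(1) + (0)·(0) + (1)·(1) + (-2)·(-2)) / 3 = 6/3 = 2

S is symmetric (S[j,i] = S[i,j]). Assembling:

S = [[10.9167, 0.6667],
 [0.6667, 2]]


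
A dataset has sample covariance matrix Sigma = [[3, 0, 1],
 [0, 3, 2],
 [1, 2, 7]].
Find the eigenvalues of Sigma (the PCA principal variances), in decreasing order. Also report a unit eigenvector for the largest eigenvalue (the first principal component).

Step 1 — characteristic polynomial p(λ) = det(λI - Sigma) = λ³ - tr·λ² + c_1·λ - det, where tr = trace, c_1 = sum of the principal 2×2 minors, det = det(Sigma):
  tr = 3 + 3 + 7 = 13,
  c_1 = (3·3 - (0)²) + (3·7 - (1)²) + (3·7 - (2)²) = 9 + 20 + 17 = 46,
  det = 3·(3·7 - (2)²) - (0)·((0)·7 - (2)·(1)) + (1)·((0)·(2) - 3·(1)) = 3·(17) - (0)·(-2) + (1)·(-3) = 48.
  So p(λ) = λ³ - 13λ² + 46λ - 48.
Step 2 — look for an integer root (rational root theorem: any rational root is an integer divisor of 48). Testing λ = 2:
  p(2) = 8 - 52 + 92 - 48 = 0  ✓
  Dividing out (λ - 2): p(λ) = (λ - 2)(λ² - 11λ + 24).
Step 3 — remaining eigenvalues from the quadratic λ² - 11λ + 24 = 0:
  Δ = 11² - 4·24 = 121 - 96 = 25,  λ = (11 ± √25)/2 = (11 ± 5)/2 = 8 or 3.
  Sorted: λ_1 = 8,  λ_2 = 3,  λ_3 = 2  (check: sum = 13 = tr ✓).

Step 4 — unit eigenvector for λ_1 = 8: v spans the null space of (Sigma - λ_1 I), whose rows are
  r_1 = (-5, 0, 1),  r_2 = (0, -5, 2),  r_3 = (1, 2, -1).
  v is orthogonal to every row, so take v ∝ r_1 × r_2 = ((0)·(2) - (1)·(-5), (1)·(0) - (-5)·(2), (-5)·(-5) - (0)·(0)) = (5, 10, 25).
  Rescale (divide by 5): u = (1, 2, 5).
  ||u|| = √((1)² + (2)² + (5)²) = √(30) ≈ 5.4772,  v_1 = u/||u|| ≈ (0.1826, 0.3651, 0.9129) (||v_1|| = 1).

λ_1 = 8,  λ_2 = 3,  λ_3 = 2;  v_1 ≈ (0.1826, 0.3651, 0.9129)


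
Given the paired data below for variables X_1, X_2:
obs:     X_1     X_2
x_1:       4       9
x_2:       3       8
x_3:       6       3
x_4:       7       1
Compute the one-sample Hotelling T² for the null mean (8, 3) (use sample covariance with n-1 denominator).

Step 1 — sample mean vector:
  mean(X_1) = (4 + 3 + 6 + 7) / 4 = 20/4 = 5
  mean(X_2) = (9 + 8 + 3 + 1) / 4 = 21/4 = 5.25
  x̄ = (5, 5.25),  deviation x̄ - mu_0 = (5, 5.25) - (8, 3) = (-3, 2.25).

Step 2 — sample covariance matrix, S[i,j] = (1/(n-1)) · Σ_k (x_{k,i} - mean_i) · (x_{k,j} - mean_j), divisor n-1 = 3:
  S[X_1,X_1] = ((-1)·(-1) + (-2)·(-2) + (1)·(1) + (2)·(2)) / 3 = 10/3 = 3.3333
  S[X_1,X_2] = ((-1)·(3.75) + (-2)·(2.75) + (1)·(-2.25) + (2)·(-4.25)) / 3 = -20/3 = -6.6667
  S[X_2,X_2] = ((3.75)·(3.75) + (2.75)·(2.75) + (-2.25)·(-2.25) + (-4.25)·(-4.25)) / 3 = 44.75/3 = 14.9167
  S = [[3.3333, -6.6667],
 [-6.6667, 14.9167]].

Step 3 — invert S. det(S) = 3.3333·14.9167 - (-6.6667)² = 5.2778.
  S^{-1} = (1/det) · [[d, -b], [-b, a]] = [[2.8263, 1.2632],
 [1.2632, 0.6316]].

Step 4 — quadratic form (x̄ - mu_0)^T · S^{-1} · (x̄ - mu_0):
  S^{-1} · (x̄ - mu_0) = (-5.6368, -2.3684),
  (x̄ - mu_0)^T · [...] = (-3)·(-5.6368) + (2.25)·(-2.3684) = 11.5816.

Step 5 — scale by n: T² = 4 · 11.5816 = 46.3263.

T² ≈ 46.3263


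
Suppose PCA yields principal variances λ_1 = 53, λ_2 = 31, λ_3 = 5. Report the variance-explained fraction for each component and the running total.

Step 1 — total variance = trace(Sigma) = Σ λ_i = 53 + 31 + 5 = 89.

Step 2 — fraction explained by component i = λ_i / Σ λ:
  PC1: 53/89 = 0.5955
  PC2: 31/89 = 0.3483
  PC3: 5/89 = 0.0562

Step 3 — cumulative fraction after k components = (λ_1 + ... + λ_k) / Σ λ:
  k = 1: 53/89 = 0.5955
  k = 2: (53 + 31)/89 = 84/89 = 0.9438
  k = 3: (53 + 31 + 5)/89 = 89/89 = 1

Summary (fraction, with percent):

explained: PC1 0.5955 (59.55%), PC2 0.3483 (34.83%), PC3 0.0562 (5.62%);  cumulative: 0.5955, 0.9438, 1


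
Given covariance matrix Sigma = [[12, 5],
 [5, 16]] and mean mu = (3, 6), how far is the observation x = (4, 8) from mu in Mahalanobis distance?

Step 1 — centre the observation: (x - mu) = (1, 2).

Step 2 — invert Sigma. det(Sigma) = 12·16 - (5)² = 167.
  Sigma^{-1} = (1/det) · [[d, -b], [-b, a]] = [[0.0958, -0.0299],
 [-0.0299, 0.0719]].

Step 3 — form the quadratic (x - mu)^T · Sigma^{-1} · (x - mu):
  Sigma^{-1} · (x - mu) = (0.0359, 0.1138).
  (x - mu)^T · [Sigma^{-1} · (x - mu)] = (1)·(0.0359) + (2)·(0.1138) = 0.2635.

Step 4 — take square root: d = √(0.2635) ≈ 0.5133.

d(x, mu) = √(0.2635) ≈ 0.5133


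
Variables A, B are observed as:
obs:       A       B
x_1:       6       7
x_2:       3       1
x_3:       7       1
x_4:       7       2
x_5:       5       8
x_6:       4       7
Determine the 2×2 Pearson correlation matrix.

Step 1 — column means:
  mean(A) = (6 + 3 + 7 + 7 + 5 + 4) / 6 = 32/6 = 5.3333
  mean(B) = (7 + 1 + 1 + 2 + 8 + 7) / 6 = 26/6 = 4.3333

Step 2 — sample variances and covariances s[i,j] = (1/(n-1)) · Σ_k (x_{k,i} - mean_i) · (x_{k,j} - mean_j), with n-1 = 5:
  s[A,A] = ((0.6667)·(0.6667) + (-2.3333)·(-2.3333) + (1.6667)·(1.6667) + (1.6667)·(1.6667) + (-0.3333)·(-0.3333) + (-1.3333)·(-1.3333)) / 5 = 13.3333/5 = 2.6667
  s[A,B] = ((0.6667)·(2.6667) + (-2.3333)·(-3.3333) + (1.6667)·(-3.3333) + (1.6667)·(-2.3333) + (-0.3333)·(3.6667) + (-1.3333)·(2.6667)) / 5 = -4.6667/5 = -0.9333
  s[B,B] = ((2.6667)·(2.6667) + (-3.3333)·(-3.3333) + (-3.3333)·(-3.3333) + (-2.3333)·(-2.3333) + (3.6667)·(3.6667) + (2.6667)·(2.6667)) / 5 = 55.3333/5 = 11.0667
  Sample standard deviations s_i = √(s[i,i]):
  s(A) = √(2.6667) = 1.633
  s(B) = √(11.0667) = 3.3267

Step 3 — r_{ij} = s_{ij} / (s_i · s_j):
  r[A,A] = 1 (diagonal).
  r[A,B] = -0.9333 / (1.633 · 3.3267) = -0.9333 / 5.4324 = -0.1718
  r[B,B] = 1 (diagonal).

R is symmetric with unit diagonal. Assembling:

R = [[1, -0.1718],
 [-0.1718, 1]]


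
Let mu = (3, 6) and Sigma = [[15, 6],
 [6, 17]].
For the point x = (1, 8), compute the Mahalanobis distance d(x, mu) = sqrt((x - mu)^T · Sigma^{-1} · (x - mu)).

Step 1 — centre the observation: (x - mu) = (-2, 2).

Step 2 — invert Sigma. det(Sigma) = 15·17 - (6)² = 219.
  Sigma^{-1} = (1/det) · [[d, -b], [-b, a]] = [[0.0776, -0.0274],
 [-0.0274, 0.0685]].

Step 3 — form the quadratic (x - mu)^T · Sigma^{-1} · (x - mu):
  Sigma^{-1} · (x - mu) = (-0.21, 0.1918).
  (x - mu)^T · [Sigma^{-1} · (x - mu)] = (-2)·(-0.21) + (2)·(0.1918) = 0.8037.

Step 4 — take square root: d = √(0.8037) ≈ 0.8965.

d(x, mu) = √(0.8037) ≈ 0.8965


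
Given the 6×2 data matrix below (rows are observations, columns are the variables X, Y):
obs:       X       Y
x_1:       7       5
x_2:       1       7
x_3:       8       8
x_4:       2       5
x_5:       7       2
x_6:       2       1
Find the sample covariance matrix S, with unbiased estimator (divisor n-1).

Step 1 — column means:
  mean(X) = (7 + 1 + 8 + 2 + 7 + 2) / 6 = 27/6 = 4.5
  mean(Y) = (5 + 7 + 8 + 5 + 2 + 1) / 6 = 28/6 = 4.6667

Step 2 — sample covariance S[i,j] = (1/(n-1)) · Σ_k (x_{k,i} - mean_i) · (x_{k,j} - mean_j), with n-1 = 5.
  S[X,X] = ((2.5)·(2.5) + (-3.5)·(-3.5) + (3.5)·(3.5) + (-2.5)·(-2.5) + (2.5)·(2.5) + (-2.5)·(-2.5)) / 5 = 49.5/5 = 9.9
  S[X,Y] = ((2.5)·(0.3333) + (-3.5)·(2.3333) + (3.5)·(3.3333) + (-2.5)·(0.3333) + (2.5)·(-2.6667) + (-2.5)·(-3.6667)) / 5 = 6/5 = 1.2
  S[Y,Y] = ((0.3333)·(0.3333) + (2.3333)·(2.3333) + (3.3333)·(3.3333) + (0.3333)·(0.3333) + (-2.6667)·(-2.6667) + (-3.6667)·(-3.6667)) / 5 = 37.3333/5 = 7.4667

S is symmetric (S[j,i] = S[i,j]). Assembling:

S = [[9.9, 1.2],
 [1.2, 7.4667]]


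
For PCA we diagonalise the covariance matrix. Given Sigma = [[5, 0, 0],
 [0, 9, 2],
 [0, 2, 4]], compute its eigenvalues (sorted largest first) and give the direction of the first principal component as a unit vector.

Step 1 — characteristic polynomial p(λ) = det(λI - Sigma) = λ³ - tr·λ² + c_1·λ - det, where tr = trace, c_1 = sum of the principal 2×2 minors, det = det(Sigma):
  tr = 5 + 9 + 4 = 18,
  c_1 = (5·9 - (0)²) + (5·4 - (0)²) + (9·4 - (2)²) = 45 + 20 + 32 = 97,
  det = 5·(9·4 - (2)²) - (0)·((0)·4 - (2)·(0)) + (0)·((0)·(2) - 9·(0)) = 5·(32) - (0)·(0) + (0)·(0) = 160.
  So p(λ) = λ³ - 18λ² + 97λ - 160.
Step 2 — look for an integer root (rational root theorem: any rational root is an integer divisor of 160). Testing λ = 5:
  p(5) = 125 - 450 + 485 - 160 = 0  ✓
  Dividing out (λ - 5): p(λ) = (λ - 5)(λ² - 13λ + 32).
Step 3 — remaining eigenvalues from the quadratic λ² - 13λ + 32 = 0:
  Δ = 13² - 4·32 = 169 - 128 = 41,  λ = (13 ± √41)/2 = (13 ± 6.4031)/2 ≈ 9.7016 or 3.2984.
  Sorted: λ_1 = 9.7016,  λ_2 = 5,  λ_3 = 3.2984  (check: sum = 18 = tr ✓).

Step 4 — unit eigenvector for λ_1 ≈ 9.7016: v spans the null space of (Sigma - λ_1 I), whose rows are
  r_1 = (-4.7016, 0, 0),  r_2 = (0, -0.7016, 2),  r_3 = (0, 2, -5.7016).
  v is orthogonal to every row, so take v ∝ r_1 × r_2 = ((0)·(2) - (0)·(-0.7016), (0)·(0) - (-4.7016)·(2), (-4.7016)·(-0.7016) - (0)·(0)) ≈ (0, 9.4031, 3.2984).
  Let u = (0, 9.4031, 3.2984).
  ||u|| = √((0)² + (9.4031)² + (3.2984)²) = √(99.2984) ≈ 9.9649,  v_1 = u/||u|| ≈ (0, 0.9436, 0.331) (||v_1|| = 1).

λ_1 = 9.7016,  λ_2 = 5,  λ_3 = 3.2984;  v_1 ≈ (0, 0.9436, 0.331)


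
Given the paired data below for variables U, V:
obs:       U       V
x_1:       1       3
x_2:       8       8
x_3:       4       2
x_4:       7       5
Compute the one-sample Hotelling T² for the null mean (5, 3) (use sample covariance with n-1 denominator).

Step 1 — sample mean vector:
  mean(U) = (1 + 8 + 4 + 7) / 4 = 20/4 = 5
  mean(V) = (3 + 8 + 2 + 5) / 4 = 18/4 = 4.5
  x̄ = (5, 4.5),  deviation x̄ - mu_0 = (5, 4.5) - (5, 3) = (0, 1.5).

Step 2 — sample covariance matrix, S[i,j] = (1/(n-1)) · Σ_k (x_{k,i} - mean_i) · (x_{k,j} - mean_j), divisor n-1 = 3:
  S[U,U] = ((-4)·(-4) + (3)·(3) + (-1)·(-1) + (2)·(2)) / 3 = 30/3 = 10
  S[U,V] = ((-4)·(-1.5) + (3)·(3.5) + (-1)·(-2.5) + (2)·(0.5)) / 3 = 20/3 = 6.6667
  S[V,V] = ((-1.5)·(-1.5) + (3.5)·(3.5) + (-2.5)·(-2.5) + (0.5)·(0.5)) / 3 = 21/3 = 7
  S = [[10, 6.6667],
 [6.6667, 7]].

Step 3 — invert S. det(S) = 10·7 - (6.6667)² = 25.5556.
  S^{-1} = (1/det) · [[d, -b], [-b, a]] = [[0.2739, -0.2609],
 [-0.2609, 0.3913]].

Step 4 — quadratic form (x̄ - mu_0)^T · S^{-1} · (x̄ - mu_0):
  S^{-1} · (x̄ - mu_0) = (-0.3913, 0.587),
  (x̄ - mu_0)^T · [...] = (0)·(-0.3913) + (1.5)·(0.587) = 0.8804.

Step 5 — scale by n: T² = 4 · 0.8804 = 3.5217.

T² ≈ 3.5217


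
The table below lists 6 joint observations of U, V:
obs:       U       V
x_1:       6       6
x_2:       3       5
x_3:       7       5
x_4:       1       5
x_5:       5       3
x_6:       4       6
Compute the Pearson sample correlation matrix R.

Step 1 — column means:
  mean(U) = (6 + 3 + 7 + 1 + 5 + 4) / 6 = 26/6 = 4.3333
  mean(V) = (6 + 5 + 5 + 5 + 3 + 6) / 6 = 30/6 = 5

Step 2 — sample variances and covariances s[i,j] = (1/(n-1)) · Σ_k (x_{k,i} - mean_i) · (x_{k,j} - mean_j), with n-1 = 5:
  s[U,U] = ((1.6667)·(1.6667) + (-1.3333)·(-1.3333) + (2.6667)·(2.6667) + (-3.3333)·(-3.3333) + (0.6667)·(0.6667) + (-0.3333)·(-0.3333)) / 5 = 23.3333/5 = 4.6667
  s[U,V] = ((1.6667)·(1) + (-1.3333)·(0) + (2.6667)·(0) + (-3.3333)·(0) + (0.6667)·(-2) + (-0.3333)·(1)) / 5 = 0/5 = 0
  s[V,V] = ((1)·(1) + (0)·(0) + (0)·(0) + (0)·(0) + (-2)·(-2) + (1)·(1)) / 5 = 6/5 = 1.2
  Sample standard deviations s_i = √(s[i,i]):
  s(U) = √(4.6667) = 2.1602
  s(V) = √(1.2) = 1.0954

Step 3 — r_{ij} = s_{ij} / (s_i · s_j):
  r[U,U] = 1 (diagonal).
  r[U,V] = 0 / (2.1602 · 1.0954) = 0 / 2.3664 = 0
  r[V,V] = 1 (diagonal).

R is symmetric with unit diagonal. Assembling:

R = [[1, 0],
 [0, 1]]


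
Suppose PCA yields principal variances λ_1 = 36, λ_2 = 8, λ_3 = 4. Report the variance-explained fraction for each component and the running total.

Step 1 — total variance = trace(Sigma) = Σ λ_i = 36 + 8 + 4 = 48.

Step 2 — fraction explained by component i = λ_i / Σ λ:
  PC1: 36/48 = 0.75
  PC2: 8/48 = 0.1667
  PC3: 4/48 = 0.0833

Step 3 — cumulative fraction after k components = (λ_1 + ... + λ_k) / Σ λ:
  k = 1: 36/48 = 0.75
  k = 2: (36 + 8)/48 = 44/48 = 0.9167
  k = 3: (36 + 8 + 4)/48 = 48/48 = 1

Summary (fraction, with percent):

explained: PC1 0.75 (75%), PC2 0.1667 (16.67%), PC3 0.0833 (8.33%);  cumulative: 0.75, 0.9167, 1


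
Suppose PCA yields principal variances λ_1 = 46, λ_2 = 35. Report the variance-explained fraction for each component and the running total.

Step 1 — total variance = trace(Sigma) = Σ λ_i = 46 + 35 = 81.

Step 2 — fraction explained by component i = λ_i / Σ λ:
  PC1: 46/81 = 0.5679
  PC2: 35/81 = 0.4321

Step 3 — cumulative fraction after k components = (λ_1 + ... + λ_k) / Σ λ:
  k = 1: 46/81 = 0.5679
  k = 2: (46 + 35)/81 = 81/81 = 1

Summary (fraction, with percent):

explained: PC1 0.5679 (56.79%), PC2 0.4321 (43.21%);  cumulative: 0.5679, 1


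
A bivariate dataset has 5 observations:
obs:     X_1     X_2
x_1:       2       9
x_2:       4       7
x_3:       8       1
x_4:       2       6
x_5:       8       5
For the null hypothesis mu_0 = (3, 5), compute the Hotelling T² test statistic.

Step 1 — sample mean vector:
  mean(X_1) = (2 + 4 + 8 + 2 + 8) / 5 = 24/5 = 4.8
  mean(X_2) = (9 + 7 + 1 + 6 + 5) / 5 = 28/5 = 5.6
  x̄ = (4.8, 5.6),  deviation x̄ - mu_0 = (4.8, 5.6) - (3, 5) = (1.8, 0.6).

Step 2 — sample covariance matrix, S[i,j] = (1/(n-1)) · Σ_k (x_{k,i} - mean_i) · (x_{k,j} - mean_j), divisor n-1 = 4:
  S[X_1,X_1] = ((-2.8)·(-2.8) + (-0.8)·(-0.8) + (3.2)·(3.2) + (-2.8)·(-2.8) + (3.2)·(3.2)) / 4 = 36.8/4 = 9.2
  S[X_1,X_2] = ((-2.8)·(3.4) + (-0.8)·(1.4) + (3.2)·(-4.6) + (-2.8)·(0.4) + (3.2)·(-0.6)) / 4 = -28.4/4 = -7.1
  S[X_2,X_2] = ((3.4)·(3.4) + (1.4)·(1.4) + (-4.6)·(-4.6) + (0.4)·(0.4) + (-0.6)·(-0.6)) / 4 = 35.2/4 = 8.8
  S = [[9.2, -7.1],
 [-7.1, 8.8]].

Step 3 — invert S. det(S) = 9.2·8.8 - (-7.1)² = 30.55.
  S^{-1} = (1/det) · [[d, -b], [-b, a]] = [[0.2881, 0.2324],
 [0.2324, 0.3011]].

Step 4 — quadratic form (x̄ - mu_0)^T · S^{-1} · (x̄ - mu_0):
  S^{-1} · (x̄ - mu_0) = (0.6579, 0.599),
  (x̄ - mu_0)^T · [...] = (1.8)·(0.6579) + (0.6)·(0.599) = 1.5437.

Step 5 — scale by n: T² = 5 · 1.5437 = 7.7185.

T² ≈ 7.7185


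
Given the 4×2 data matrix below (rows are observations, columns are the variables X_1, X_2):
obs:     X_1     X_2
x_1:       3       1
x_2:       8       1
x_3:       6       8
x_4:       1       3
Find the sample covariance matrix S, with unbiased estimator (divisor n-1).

Step 1 — column means:
  mean(X_1) = (3 + 8 + 6 + 1) / 4 = 18/4 = 4.5
  mean(X_2) = (1 + 1 + 8 + 3) / 4 = 13/4 = 3.25

Step 2 — sample covariance S[i,j] = (1/(n-1)) · Σ_k (x_{k,i} - mean_i) · (x_{k,j} - mean_j), with n-1 = 3.
  S[X_1,X_1] = ((-1.5)·(-1.5) + (3.5)·(3.5) + (1.5)·(1.5) + (-3.5)·(-3.5)) / 3 = 29/3 = 9.6667
  S[X_1,X_2] = ((-1.5)·(-2.25) + (3.5)·(-2.25) + (1.5)·(4.75) + (-3.5)·(-0.25)) / 3 = 3.5/3 = 1.1667
  S[X_2,X_2] = ((-2.25)·(-2.25) + (-2.25)·(-2.25) + (4.75)·(4.75) + (-0.25)·(-0.25)) / 3 = 32.75/3 = 10.9167

S is symmetric (S[j,i] = S[i,j]). Assembling:

S = [[9.6667, 1.1667],
 [1.1667, 10.9167]]


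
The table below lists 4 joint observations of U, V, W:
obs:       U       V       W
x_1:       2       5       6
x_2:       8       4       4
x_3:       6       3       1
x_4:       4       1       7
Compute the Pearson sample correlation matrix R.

Step 1 — column means:
  mean(U) = (2 + 8 + 6 + 4) / 4 = 20/4 = 5
  mean(V) = (5 + 4 + 3 + 1) / 4 = 13/4 = 3.25
  mean(W) = (6 + 4 + 1 + 7) / 4 = 18/4 = 4.5

Step 2 — sample variances and covariances s[i,j] = (1/(n-1)) · Σ_k (x_{k,i} - mean_i) · (x_{k,j} - mean_j), with n-1 = 3:
  s[U,U] = ((-3)·(-3) + (3)·(3) + (1)·(1) + (-1)·(-1)) / 3 = 20/3 = 6.6667
  s[U,V] = ((-3)·(1.75) + (3)·(0.75) + (1)·(-0.25) + (-1)·(-2.25)) / 3 = -1/3 = -0.3333
  s[U,W] = ((-3)·(1.5) + (3)·(-0.5) + (1)·(-3.5) + (-1)·(2.5)) / 3 = -12/3 = -4
  s[V,V] = ((1.75)·(1.75) + (0.75)·(0.75) + (-0.25)·(-0.25) + (-2.25)·(-2.25)) / 3 = 8.75/3 = 2.9167
  s[V,W] = ((1.75)·(1.5) + (0.75)·(-0.5) + (-0.25)·(-3.5) + (-2.25)·(2.5)) / 3 = -2.5/3 = -0.8333
  s[W,W] = ((1.5)·(1.5) + (-0.5)·(-0.5) + (-3.5)·(-3.5) + (2.5)·(2.5)) / 3 = 21/3 = 7
  Sample standard deviations s_i = √(s[i,i]):
  s(U) = √(6.6667) = 2.582
  s(V) = √(2.9167) = 1.7078
  s(W) = √(7) = 2.6458

Step 3 — r_{ij} = s_{ij} / (s_i · s_j):
  r[U,U] = 1 (diagonal).
  r[U,V] = -0.3333 / (2.582 · 1.7078) = -0.3333 / 4.4096 = -0.0756
  r[U,W] = -4 / (2.582 · 2.6458) = -4 / 6.8313 = -0.5855
  r[V,V] = 1 (diagonal).
  r[V,W] = -0.8333 / (1.7078 · 2.6458) = -0.8333 / 4.5185 = -0.1844
  r[W,W] = 1 (diagonal).

R is symmetric with unit diagonal. Assembling:

R = [[1, -0.0756, -0.5855],
 [-0.0756, 1, -0.1844],
 [-0.5855, -0.1844, 1]]


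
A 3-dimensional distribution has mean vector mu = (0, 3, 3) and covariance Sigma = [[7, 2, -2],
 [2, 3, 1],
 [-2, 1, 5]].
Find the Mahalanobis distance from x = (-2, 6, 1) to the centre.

Step 1 — centre the observation: (x - mu) = (-2, 3, -2).

Step 2 — invert Sigma (cofactor / det for 3×3, or solve directly):
  Sigma^{-1} = [[0.2414, -0.2069, 0.1379],
 [-0.2069, 0.5345, -0.1897],
 [0.1379, -0.1897, 0.2931]].

Step 3 — form the quadratic (x - mu)^T · Sigma^{-1} · (x - mu):
  Sigma^{-1} · (x - mu) = (-1.3793, 2.3966, -1.431).
  (x - mu)^T · [Sigma^{-1} · (x - mu)] = (-2)·(-1.3793) + (3)·(2.3966) + (-2)·(-1.431) = 12.8103.

Step 4 — take square root: d = √(12.8103) ≈ 3.5792.

d(x, mu) = √(12.8103) ≈ 3.5792


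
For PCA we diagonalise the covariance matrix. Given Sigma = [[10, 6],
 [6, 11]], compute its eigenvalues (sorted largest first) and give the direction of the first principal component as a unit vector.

Step 1 — characteristic polynomial of 2×2 Sigma:
  det(Sigma - λI) = λ² - trace · λ + det = 0.
  trace = 10 + 11 = 21, det = 10·11 - (6)² = 74.
Step 2 — discriminant:
  Δ = trace² - 4·det = 441 - 296 = 145.
Step 3 — eigenvalues:
  λ = (trace ± √Δ)/2 = (21 ± 12.0416)/2,
  λ_1 = 16.5208,  λ_2 = 4.4792.

Step 4 — unit eigenvector for λ_1: solve (Sigma - λ_1 I)v = 0. First row:
  (10 - 16.5208)·v_x + (6)·v_y = 0, i.e. (-6.5208)·v_x + (6)·v_y = 0,
  so v ∝ (b, λ_1 - a) = (6, 6.5208) = u.
  ||u|| = √((6)² + (6.5208)²) = √(78.5208) ≈ 8.8612,
  v_1 = u/||u|| ≈ (0.6771, 0.7359) (||v_1|| = 1).

λ_1 = 16.5208,  λ_2 = 4.4792;  v_1 ≈ (0.6771, 0.7359)


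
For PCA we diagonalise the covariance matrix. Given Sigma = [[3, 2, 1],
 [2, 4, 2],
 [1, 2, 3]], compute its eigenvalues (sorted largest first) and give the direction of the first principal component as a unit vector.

Step 1 — characteristic polynomial p(λ) = det(λI - Sigma) = λ³ - tr·λ² + c_1·λ - det, where tr = trace, c_1 = sum of the principal 2×2 minors, det = det(Sigma):
  tr = 3 + 4 + 3 = 10,
  c_1 = (3·4 - (2)²) + (3·3 - (1)²) + (4·3 - (2)²) = 8 + 8 + 8 = 24,
  det = 3·(4·3 - (2)²) - (2)·((2)·3 - (2)·(1)) + (1)·((2)·(2) - 4·(1)) = 3·(8) - (2)·(4) + (1)·(0) = 16.
  So p(λ) = λ³ - 10λ² + 24λ - 16.
Step 2 — look for an integer root (rational root theorem: any rational root is an integer divisor of 16). Testing λ = 2:
  p(2) = 8 - 40 + 48 - 16 = 0  ✓
  Dividing out (λ - 2): p(λ) = (λ - 2)(λ² - 8λ + 8).
Step 3 — remaining eigenvalues from the quadratic λ² - 8λ + 8 = 0:
  Δ = 8² - 4·8 = 64 - 32 = 32,  λ = (8 ± √32)/2 = (8 ± 5.6569)/2 ≈ 6.8284 or 1.1716.
  Sorted: λ_1 = 6.8284,  λ_2 = 2,  λ_3 = 1.1716  (check: sum = 10 = tr ✓).

Step 4 — unit eigenvector for λ_1 ≈ 6.8284: v spans the null space of (Sigma - λ_1 I), whose rows are
  r_1 = (-3.8284, 2, 1),  r_2 = (2, -2.8284, 2),  r_3 = (1, 2, -3.8284).
  v is orthogonal to every row, so take v ∝ r_1 × r_2 = ((2)·(2) - (1)·(-2.8284), (1)·(2) - (-3.8284)·(2), (-3.8284)·(-2.8284) - (2)·(2)) ≈ (6.8284, 9.6569, 6.8284).
  Let u = (6.8284, 9.6569, 6.8284).
  ||u|| = √((6.8284)² + (9.6569)² + (6.8284)²) = √(186.5097) ≈ 13.6569,  v_1 = u/||u|| ≈ (0.5, 0.7071, 0.5) (||v_1|| = 1).

λ_1 = 6.8284,  λ_2 = 2,  λ_3 = 1.1716;  v_1 ≈ (0.5, 0.7071, 0.5)


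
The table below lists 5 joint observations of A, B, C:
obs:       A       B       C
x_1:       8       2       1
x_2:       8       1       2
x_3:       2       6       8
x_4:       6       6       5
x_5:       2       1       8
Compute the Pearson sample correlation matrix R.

Step 1 — column means:
  mean(A) = (8 + 8 + 2 + 6 + 2) / 5 = 26/5 = 5.2
  mean(B) = (2 + 1 + 6 + 6 + 1) / 5 = 16/5 = 3.2
  mean(C) = (1 + 2 + 8 + 5 + 8) / 5 = 24/5 = 4.8

Step 2 — sample variances and covariances s[i,j] = (1/(n-1)) · Σ_k (x_{k,i} - mean_i) · (x_{k,j} - mean_j), with n-1 = 4:
  s[A,A] = ((2.8)·(2.8) + (2.8)·(2.8) + (-3.2)·(-3.2) + (0.8)·(0.8) + (-3.2)·(-3.2)) / 4 = 36.8/4 = 9.2
  s[A,B] = ((2.8)·(-1.2) + (2.8)·(-2.2) + (-3.2)·(2.8) + (0.8)·(2.8) + (-3.2)·(-2.2)) / 4 = -9.2/4 = -2.3
  s[A,C] = ((2.8)·(-3.8) + (2.8)·(-2.8) + (-3.2)·(3.2) + (0.8)·(0.2) + (-3.2)·(3.2)) / 4 = -38.8/4 = -9.7
  s[B,B] = ((-1.2)·(-1.2) + (-2.2)·(-2.2) + (2.8)·(2.8) + (2.8)·(2.8) + (-2.2)·(-2.2)) / 4 = 26.8/4 = 6.7
  s[B,C] = ((-1.2)·(-3.8) + (-2.2)·(-2.8) + (2.8)·(3.2) + (2.8)·(0.2) + (-2.2)·(3.2)) / 4 = 13.2/4 = 3.3
  s[C,C] = ((-3.8)·(-3.8) + (-2.8)·(-2.8) + (3.2)·(3.2) + (0.2)·(0.2) + (3.2)·(3.2)) / 4 = 42.8/4 = 10.7
  Sample standard deviations s_i = √(s[i,i]):
  s(A) = √(9.2) = 3.0332
  s(B) = √(6.7) = 2.5884
  s(C) = √(10.7) = 3.2711

Step 3 — r_{ij} = s_{ij} / (s_i · s_j):
  r[A,A] = 1 (diagonal).
  r[A,B] = -2.3 / (3.0332 · 2.5884) = -2.3 / 7.8511 = -0.293
  r[A,C] = -9.7 / (3.0332 · 3.2711) = -9.7 / 9.9217 = -0.9777
  r[B,B] = 1 (diagonal).
  r[B,C] = 3.3 / (2.5884 · 3.2711) = 3.3 / 8.467 = 0.3897
  r[C,C] = 1 (diagonal).

R is symmetric with unit diagonal. Assembling:

R = [[1, -0.293, -0.9777],
 [-0.293, 1, 0.3897],
 [-0.9777, 0.3897, 1]]


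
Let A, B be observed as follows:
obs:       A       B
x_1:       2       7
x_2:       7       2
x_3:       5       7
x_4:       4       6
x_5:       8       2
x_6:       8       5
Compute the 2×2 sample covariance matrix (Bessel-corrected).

Step 1 — column means:
  mean(A) = (2 + 7 + 5 + 4 + 8 + 8) / 6 = 34/6 = 5.6667
  mean(B) = (7 + 2 + 7 + 6 + 2 + 5) / 6 = 29/6 = 4.8333

Step 2 — sample covariance S[i,j] = (1/(n-1)) · Σ_k (x_{k,i} - mean_i) · (x_{k,j} - mean_j), with n-1 = 5.
  S[A,A] = ((-3.6667)·(-3.6667) + (1.3333)·(1.3333) + (-0.6667)·(-0.6667) + (-1.6667)·(-1.6667) + (2.3333)·(2.3333) + (2.3333)·(2.3333)) / 5 = 29.3333/5 = 5.8667
  S[A,B] = ((-3.6667)·(2.1667) + (1.3333)·(-2.8333) + (-0.6667)·(2.1667) + (-1.6667)·(1.1667) + (2.3333)·(-2.8333) + (2.3333)·(0.1667)) / 5 = -21.3333/5 = -4.2667
  S[B,B] = ((2.1667)·(2.1667) + (-2.8333)·(-2.8333) + (2.1667)·(2.1667) + (1.1667)·(1.1667) + (-2.8333)·(-2.8333) + (0.1667)·(0.1667)) / 5 = 26.8333/5 = 5.3667

S is symmetric (S[j,i] = S[i,j]). Assembling:

S = [[5.8667, -4.2667],
 [-4.2667, 5.3667]]


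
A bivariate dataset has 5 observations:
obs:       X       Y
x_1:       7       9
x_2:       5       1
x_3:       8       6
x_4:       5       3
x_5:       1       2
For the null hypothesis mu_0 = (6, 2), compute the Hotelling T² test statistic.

Step 1 — sample mean vector:
  mean(X) = (7 + 5 + 8 + 5 + 1) / 5 = 26/5 = 5.2
  mean(Y) = (9 + 1 + 6 + 3 + 2) / 5 = 21/5 = 4.2
  x̄ = (5.2, 4.2),  deviation x̄ - mu_0 = (5.2, 4.2) - (6, 2) = (-0.8, 2.2).

Step 2 — sample covariance matrix, S[i,j] = (1/(n-1)) · Σ_k (x_{k,i} - mean_i) · (x_{k,j} - mean_j), divisor n-1 = 4:
  S[X,X] = ((1.8)·(1.8) + (-0.2)·(-0.2) + (2.8)·(2.8) + (-0.2)·(-0.2) + (-4.2)·(-4.2)) / 4 = 28.8/4 = 7.2
  S[X,Y] = ((1.8)·(4.8) + (-0.2)·(-3.2) + (2.8)·(1.8) + (-0.2)·(-1.2) + (-4.2)·(-2.2)) / 4 = 23.8/4 = 5.95
  S[Y,Y] = ((4.8)·(4.8) + (-3.2)·(-3.2) + (1.8)·(1.8) + (-1.2)·(-1.2) + (-2.2)·(-2.2)) / 4 = 42.8/4 = 10.7
  S = [[7.2, 5.95],
 [5.95, 10.7]].

Step 3 — invert S. det(S) = 7.2·10.7 - (5.95)² = 41.6375.
  S^{-1} = (1/det) · [[d, -b], [-b, a]] = [[0.257, -0.1429],
 [-0.1429, 0.1729]].

Step 4 — quadratic form (x̄ - mu_0)^T · S^{-1} · (x̄ - mu_0):
  S^{-1} · (x̄ - mu_0) = (-0.52, 0.4947),
  (x̄ - mu_0)^T · [...] = (-0.8)·(-0.52) + (2.2)·(0.4947) = 1.5044.

Step 5 — scale by n: T² = 5 · 1.5044 = 7.5221.

T² ≈ 7.5221


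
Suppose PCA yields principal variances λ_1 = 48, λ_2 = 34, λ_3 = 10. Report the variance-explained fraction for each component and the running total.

Step 1 — total variance = trace(Sigma) = Σ λ_i = 48 + 34 + 10 = 92.

Step 2 — fraction explained by component i = λ_i / Σ λ:
  PC1: 48/92 = 0.5217
  PC2: 34/92 = 0.3696
  PC3: 10/92 = 0.1087

Step 3 — cumulative fraction after k components = (λ_1 + ... + λ_k) / Σ λ:
  k = 1: 48/92 = 0.5217
  k = 2: (48 + 34)/92 = 82/92 = 0.8913
  k = 3: (48 + 34 + 10)/92 = 92/92 = 1

Summary (fraction, with percent):

explained: PC1 0.5217 (52.17%), PC2 0.3696 (36.96%), PC3 0.1087 (10.87%);  cumulative: 0.5217, 0.8913, 1


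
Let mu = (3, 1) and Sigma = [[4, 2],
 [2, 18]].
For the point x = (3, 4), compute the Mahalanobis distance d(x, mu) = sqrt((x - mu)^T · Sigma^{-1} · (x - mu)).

Step 1 — centre the observation: (x - mu) = (0, 3).

Step 2 — invert Sigma. det(Sigma) = 4·18 - (2)² = 68.
  Sigma^{-1} = (1/det) · [[d, -b], [-b, a]] = [[0.2647, -0.0294],
 [-0.0294, 0.0588]].

Step 3 — form the quadratic (x - mu)^T · Sigma^{-1} · (x - mu):
  Sigma^{-1} · (x - mu) = (-0.0882, 0.1765).
  (x - mu)^T · [Sigma^{-1} · (x - mu)] = (0)·(-0.0882) + (3)·(0.1765) = 0.5294.

Step 4 — take square root: d = √(0.5294) ≈ 0.7276.

d(x, mu) = √(0.5294) ≈ 0.7276


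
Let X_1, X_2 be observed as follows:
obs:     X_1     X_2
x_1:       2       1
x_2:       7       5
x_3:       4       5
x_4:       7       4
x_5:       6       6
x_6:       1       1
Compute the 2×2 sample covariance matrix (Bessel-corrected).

Step 1 — column means:
  mean(X_1) = (2 + 7 + 4 + 7 + 6 + 1) / 6 = 27/6 = 4.5
  mean(X_2) = (1 + 5 + 5 + 4 + 6 + 1) / 6 = 22/6 = 3.6667

Step 2 — sample covariance S[i,j] = (1/(n-1)) · Σ_k (x_{k,i} - mean_i) · (x_{k,j} - mean_j), with n-1 = 5.
  S[X_1,X_1] = ((-2.5)·(-2.5) + (2.5)·(2.5) + (-0.5)·(-0.5) + (2.5)·(2.5) + (1.5)·(1.5) + (-3.5)·(-3.5)) / 5 = 33.5/5 = 6.7
  S[X_1,X_2] = ((-2.5)·(-2.6667) + (2.5)·(1.3333) + (-0.5)·(1.3333) + (2.5)·(0.3333) + (1.5)·(2.3333) + (-3.5)·(-2.6667)) / 5 = 23/5 = 4.6
  S[X_2,X_2] = ((-2.6667)·(-2.6667) + (1.3333)·(1.3333) + (1.3333)·(1.3333) + (0.3333)·(0.3333) + (2.3333)·(2.3333) + (-2.6667)·(-2.6667)) / 5 = 23.3333/5 = 4.6667

S is symmetric (S[j,i] = S[i,j]). Assembling:

S = [[6.7, 4.6],
 [4.6, 4.6667]]
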